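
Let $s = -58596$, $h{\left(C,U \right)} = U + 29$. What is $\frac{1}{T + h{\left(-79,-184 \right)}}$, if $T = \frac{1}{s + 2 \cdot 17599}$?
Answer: $- \frac{23398}{3626691} \approx -0.0064516$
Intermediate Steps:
$h{\left(C,U \right)} = 29 + U$
$T = - \frac{1}{23398}$ ($T = \frac{1}{-58596 + 2 \cdot 17599} = \frac{1}{-58596 + 35198} = \frac{1}{-23398} = - \frac{1}{23398} \approx -4.2739 \cdot 10^{-5}$)
$\frac{1}{T + h{\left(-79,-184 \right)}} = \frac{1}{- \frac{1}{23398} + \left(29 - 184\right)} = \frac{1}{- \frac{1}{23398} - 155} = \frac{1}{- \frac{3626691}{23398}} = - \frac{23398}{3626691}$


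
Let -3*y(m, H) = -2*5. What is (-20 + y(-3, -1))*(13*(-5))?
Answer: 3250/3 ≈ 1083.3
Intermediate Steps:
y(m, H) = 10/3 (y(m, H) = -(-2)*5/3 = -⅓*(-10) = 10/3)
(-20 + y(-3, -1))*(13*(-5)) = (-20 + 10/3)*(13*(-5)) = -50/3*(-65) = 3250/3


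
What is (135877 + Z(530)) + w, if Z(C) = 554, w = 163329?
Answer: 299760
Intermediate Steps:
(135877 + Z(530)) + w = (135877 + 554) + 163329 = 136431 + 163329 = 299760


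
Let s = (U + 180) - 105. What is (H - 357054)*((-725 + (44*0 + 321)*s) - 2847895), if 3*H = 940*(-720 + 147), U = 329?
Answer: 1458964743984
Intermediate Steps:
s = 404 (s = (329 + 180) - 105 = 509 - 105 = 404)
H = -179540 (H = (940*(-720 + 147))/3 = (940*(-573))/3 = (1/3)*(-538620) = -179540)
(H - 357054)*((-725 + (44*0 + 321)*s) - 2847895) = (-179540 - 357054)*((-725 + (44*0 + 321)*404) - 2847895) = -536594*((-725 + (0 + 321)*404) - 2847895) = -536594*((-725 + 321*404) - 2847895) = -536594*((-725 + 129684) - 2847895) = -536594*(128959 - 2847895) = -536594*(-2718936) = 1458964743984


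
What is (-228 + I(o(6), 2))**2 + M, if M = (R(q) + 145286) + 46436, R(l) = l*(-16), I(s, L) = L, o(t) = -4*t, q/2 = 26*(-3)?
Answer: 245294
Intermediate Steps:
q = -156 (q = 2*(26*(-3)) = 2*(-78) = -156)
R(l) = -16*l
M = 194218 (M = (-16*(-156) + 145286) + 46436 = (2496 + 145286) + 46436 = 147782 + 46436 = 194218)
(-228 + I(o(6), 2))**2 + M = (-228 + 2)**2 + 194218 = (-226)**2 + 194218 = 51076 + 194218 = 245294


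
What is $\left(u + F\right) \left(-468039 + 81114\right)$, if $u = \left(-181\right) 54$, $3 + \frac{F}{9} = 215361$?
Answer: $-746164742400$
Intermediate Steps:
$F = 1938222$ ($F = -27 + 9 \cdot 215361 = -27 + 1938249 = 1938222$)
$u = -9774$
$\left(u + F\right) \left(-468039 + 81114\right) = \left(-9774 + 1938222\right) \left(-468039 + 81114\right) = 1928448 \left(-386925\right) = -746164742400$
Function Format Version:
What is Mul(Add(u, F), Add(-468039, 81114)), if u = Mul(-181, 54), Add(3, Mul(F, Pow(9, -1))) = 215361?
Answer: -746164742400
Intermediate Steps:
F = 1938222 (F = Add(-27, Mul(9, 215361)) = Add(-27, 1938249) = 1938222)
u = -9774
Mul(Add(u, F), Add(-468039, 81114)) = Mul(Add(-9774, 1938222), Add(-468039, 81114)) = Mul(1928448, -386925) = -746164742400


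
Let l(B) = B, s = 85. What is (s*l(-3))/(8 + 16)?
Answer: -85/8 ≈ -10.625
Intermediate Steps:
(s*l(-3))/(8 + 16) = (85*(-3))/(8 + 16) = -255/24 = -255*1/24 = -85/8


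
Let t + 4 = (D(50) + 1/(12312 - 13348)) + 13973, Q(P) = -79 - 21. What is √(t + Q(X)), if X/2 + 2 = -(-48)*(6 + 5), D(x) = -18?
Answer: √3716555465/518 ≈ 117.69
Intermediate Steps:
X = 1052 (X = -4 + 2*(-(-48)*(6 + 5)) = -4 + 2*(-(-48)*11) = -4 + 2*(-12*(-44)) = -4 + 2*528 = -4 + 1056 = 1052)
Q(P) = -100
t = 14453235/1036 (t = -4 + ((-18 + 1/(12312 - 13348)) + 13973) = -4 + ((-18 + 1/(-1036)) + 13973) = -4 + ((-18 - 1/1036) + 13973) = -4 + (-18649/1036 + 13973) = -4 + 14457379/1036 = 14453235/1036 ≈ 13951.)
√(t + Q(X)) = √(14453235/1036 - 100) = √(14349635/1036) = √3716555465/518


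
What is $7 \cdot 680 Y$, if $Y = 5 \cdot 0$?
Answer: $0$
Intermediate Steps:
$Y = 0$
$7 \cdot 680 Y = 7 \cdot 680 \cdot 0 = 4760 \cdot 0 = 0$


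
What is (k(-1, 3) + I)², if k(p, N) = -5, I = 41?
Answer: 1296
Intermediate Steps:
(k(-1, 3) + I)² = (-5 + 41)² = 36² = 1296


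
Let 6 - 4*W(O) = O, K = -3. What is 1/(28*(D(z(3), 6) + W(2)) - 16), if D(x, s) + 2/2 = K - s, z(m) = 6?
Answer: -1/268 ≈ -0.0037313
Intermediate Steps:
W(O) = 3/2 - O/4
D(x, s) = -4 - s (D(x, s) = -1 + (-3 - s) = -4 - s)
1/(28*(D(z(3), 6) + W(2)) - 16) = 1/(28*((-4 - 1*6) + (3/2 - ¼*2)) - 16) = 1/(28*((-4 - 6) + (3/2 - ½)) - 16) = 1/(28*(-10 + 1) - 16) = 1/(28*(-9) - 16) = 1/(-252 - 16) = 1/(-268) = -1/268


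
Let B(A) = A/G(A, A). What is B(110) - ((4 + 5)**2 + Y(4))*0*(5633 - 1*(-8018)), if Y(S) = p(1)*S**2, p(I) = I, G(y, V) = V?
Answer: 1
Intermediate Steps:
B(A) = 1 (B(A) = A/A = 1)
Y(S) = S**2 (Y(S) = 1*S**2 = S**2)
B(110) - ((4 + 5)**2 + Y(4))*0*(5633 - 1*(-8018)) = 1 - ((4 + 5)**2 + 4**2)*0*(5633 - 1*(-8018)) = 1 - (9**2 + 16)*0*(5633 + 8018) = 1 - (81 + 16)*0*13651 = 1 - 97*0*13651 = 1 - 0*13651 = 1 - 1*0 = 1 + 0 = 1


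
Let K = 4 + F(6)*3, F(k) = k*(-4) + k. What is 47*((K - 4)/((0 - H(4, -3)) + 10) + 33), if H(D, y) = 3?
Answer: 8319/7 ≈ 1188.4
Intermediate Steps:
F(k) = -3*k (F(k) = -4*k + k = -3*k)
K = -50 (K = 4 - 3*6*3 = 4 - 18*3 = 4 - 54 = -50)
47*((K - 4)/((0 - H(4, -3)) + 10) + 33) = 47*((-50 - 4)/((0 - 1*3) + 10) + 33) = 47*(-54/((0 - 3) + 10) + 33) = 47*(-54/(-3 + 10) + 33) = 47*(-54/7 + 33) = 47*(177/7) = 8319/7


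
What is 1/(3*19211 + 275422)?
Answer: 1/333055 ≈ 3.0025e-6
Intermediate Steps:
1/(3*19211 + 275422) = 1/(57633 + 275422) = 1/333055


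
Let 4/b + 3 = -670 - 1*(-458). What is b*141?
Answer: -564/215 ≈ -2.6233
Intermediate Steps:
b = -4/215 (b = 4/(-3 + (-670 - 1*(-458))) = 4/(-3 + (-670 + 458)) = 4/(-3 - 212) = 4/(-215) = 4*(-1/215) = -4/215 ≈ -0.018605)
b*141 = -4/215*141 = -564/215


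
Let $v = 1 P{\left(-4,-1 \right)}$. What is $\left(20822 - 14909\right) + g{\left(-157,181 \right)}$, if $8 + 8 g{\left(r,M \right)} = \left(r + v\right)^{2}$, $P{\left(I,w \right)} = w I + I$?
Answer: $\frac{71945}{8} \approx 8993.1$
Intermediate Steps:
$P{\left(I,w \right)} = I + I w$ ($P{\left(I,w \right)} = I w + I = I + I w$)
$v = 0$ ($v = 1 \left(- 4 \left(1 - 1\right)\right) = 1 \left(\left(-4\right) 0\right) = 1 \cdot 0 = 0$)
$g{\left(r,M \right)} = -1 + \frac{r^{2}}{8}$ ($g{\left(r,M \right)} = -1 + \frac{\left(r + 0\right)^{2}}{8} = -1 + \frac{r^{2}}{8}$)
$\left(20822 - 14909\right) + g{\left(-157,181 \right)} = \left(20822 - 14909\right) - \left(1 - \frac{\left(-157\right)^{2}}{8}\right) = 5913 + \left(-1 + \frac{1}{8} \cdot 24649\right) = 5913 + \left(-1 + \frac{24649}{8}\right) = 5913 + \frac{24641}{8} = \frac{71945}{8}$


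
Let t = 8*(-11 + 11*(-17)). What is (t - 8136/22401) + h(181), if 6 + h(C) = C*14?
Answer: 2348712/2489 ≈ 943.64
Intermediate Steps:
t = -1584 (t = 8*(-11 - 187) = 8*(-198) = -1584)
h(C) = -6 + 14*C (h(C) = -6 + C*14 = -6 + 14*C)
(t - 8136/22401) + h(181) = (-1584 - 8136/22401) + (-6 + 14*181) = (-1584 - 8136*1/22401) + (-6 + 2534) = (-1584 - 904/2489) + 2528 = -3943480/2489 + 2528 = 2348712/2489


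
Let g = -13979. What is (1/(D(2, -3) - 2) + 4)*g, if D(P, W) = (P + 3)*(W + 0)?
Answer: -936593/17 ≈ -55094.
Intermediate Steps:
D(P, W) = W*(3 + P) (D(P, W) = (3 + P)*W = W*(3 + P))
(1/(D(2, -3) - 2) + 4)*g = (1/(-3*(3 + 2) - 2) + 4)*(-13979) = (1/(-3*5 - 2) + 4)*(-13979) = (1/(-15 - 2) + 4)*(-13979) = (1/(-17) + 4)*(-13979) = (-1/17 + 4)*(-13979) = (67/17)*(-13979) = -936593/17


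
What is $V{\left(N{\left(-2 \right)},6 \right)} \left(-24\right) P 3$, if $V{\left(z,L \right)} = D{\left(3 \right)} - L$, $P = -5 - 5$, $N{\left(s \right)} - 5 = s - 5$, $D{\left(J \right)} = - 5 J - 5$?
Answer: $-18720$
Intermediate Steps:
$D{\left(J \right)} = -5 - 5 J$
$N{\left(s \right)} = s$ ($N{\left(s \right)} = 5 + \left(s - 5\right) = 5 + \left(-5 + s\right) = s$)
$P = -10$ ($P = -5 - 5 = -10$)
$V{\left(z,L \right)} = -20 - L$ ($V{\left(z,L \right)} = \left(-5 - 15\right) - L = -20 - L$)
$V{\left(N{\left(-2 \right)},6 \right)} \left(-24\right) P 3 = \left(-20 - 6\right) \left(-24\right) \left(\left(-10\right) 3\right) = \left(-20 - 6\right) \left(-24\right) \left(-30\right) = \left(-26\right) \left(-24\right) \left(-30\right) = 624 \left(-30\right) = -18720$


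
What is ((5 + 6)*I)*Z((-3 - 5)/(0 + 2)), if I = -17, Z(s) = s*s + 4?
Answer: -3740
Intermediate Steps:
Z(s) = 4 + s² (Z(s) = s² + 4 = 4 + s²)
((5 + 6)*I)*Z((-3 - 5)/(0 + 2)) = ((5 + 6)*(-17))*(4 + ((-3 - 5)/(0 + 2))²) = (11*(-17))*(4 + (-8/2)²) = -187*(4 + (-8*½)²) = -187*(4 + (-4)²) = -187*(4 + 16) = -187*20 = -3740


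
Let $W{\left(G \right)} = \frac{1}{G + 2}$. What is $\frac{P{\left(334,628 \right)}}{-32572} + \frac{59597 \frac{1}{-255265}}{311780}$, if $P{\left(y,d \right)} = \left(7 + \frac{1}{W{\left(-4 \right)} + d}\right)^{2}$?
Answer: $- \frac{904123782745933}{600430146821198575} \approx -0.0015058$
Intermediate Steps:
$W{\left(G \right)} = \frac{1}{2 + G}$
$P{\left(y,d \right)} = \left(7 + \frac{1}{- \frac{1}{2} + d}\right)^{2}$ ($P{\left(y,d \right)} = \left(7 + \frac{1}{\frac{1}{2 - 4} + d}\right)^{2} = \left(7 + \frac{1}{\frac{1}{-2} + d}\right)^{2} = \left(7 + \frac{1}{- \frac{1}{2} + d}\right)^{2}$)
$\frac{P{\left(334,628 \right)}}{-32572} + \frac{59597 \frac{1}{-255265}}{311780} = \frac{\frac{1}{\left(-1 + 2 \cdot 628\right)^{2}} \left(-5 + 14 \cdot 628\right)^{2}}{-32572} + \frac{59597 \frac{1}{-255265}}{311780} = \frac{\left(-5 + 8792\right)^{2}}{\left(-1 + 1256\right)^{2}} \left(- \frac{1}{32572}\right) + 59597 \left(- \frac{1}{255265}\right) \frac{1}{311780} = \frac{8787^{2}}{1575025} \left(- \frac{1}{32572}\right) - \frac{59597}{79586521700} = \frac{1}{1575025} \cdot 77211369 \left(- \frac{1}{32572}\right) - \frac{59597}{79586521700} = \frac{77211369}{1575025} \left(- \frac{1}{32572}\right) - \frac{59597}{79586521700} = - \frac{77211369}{51301714300} - \frac{59597}{79586521700} = - \frac{904123782745933}{600430146821198575}$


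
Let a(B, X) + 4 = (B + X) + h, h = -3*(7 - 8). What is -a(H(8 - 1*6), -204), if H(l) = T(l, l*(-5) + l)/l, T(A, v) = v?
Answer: 209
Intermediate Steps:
h = 3 (h = -3*(-1) = 3)
H(l) = -4 (H(l) = (l*(-5) + l)/l = (-5*l + l)/l = (-4*l)/l = -4)
a(B, X) = -1 + B + X (a(B, X) = -4 + ((B + X) + 3) = -4 + (3 + B + X) = -1 + B + X)
-a(H(8 - 1*6), -204) = -(-1 - 4 - 204) = -1*(-209) = 209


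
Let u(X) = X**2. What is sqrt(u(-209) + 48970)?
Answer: sqrt(92651) ≈ 304.39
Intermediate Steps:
sqrt(u(-209) + 48970) = sqrt((-209)**2 + 48970) = sqrt(43681 + 48970) = sqrt(92651)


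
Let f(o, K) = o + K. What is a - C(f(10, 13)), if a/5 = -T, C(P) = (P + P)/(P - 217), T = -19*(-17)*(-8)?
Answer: 1253263/97 ≈ 12920.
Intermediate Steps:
f(o, K) = K + o
T = -2584 (T = 323*(-8) = -2584)
C(P) = 2*P/(-217 + P) (C(P) = (2*P)/(-217 + P) = 2*P/(-217 + P))
a = 12920 (a = 5*(-1*(-2584)) = 5*2584 = 12920)
a - C(f(10, 13)) = 12920 - 2*(13 + 10)/(-217 + (13 + 10)) = 12920 - 2*23/(-217 + 23) = 12920 - 2*23/(-194) = 12920 - 2*23*(-1)/194 = 12920 - 1*(-23/97) = 12920 + 23/97 = 1253263/97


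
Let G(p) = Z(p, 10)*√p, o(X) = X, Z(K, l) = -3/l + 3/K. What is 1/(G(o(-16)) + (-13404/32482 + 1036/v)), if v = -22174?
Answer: -5957806150670761600/52052333180368849969 + 25289965125186129420*I/52052333180368849969 ≈ -0.11446 + 0.48586*I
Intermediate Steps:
G(p) = √p*(-3/10 + 3/p) (G(p) = (-3/10 + 3/p)*√p = √p*(-3/10 + 3/p))
1/(G(o(-16)) + (-13404/32482 + 1036/v)) = 1/(3*(10 - 1*(-16))/(10*√(-16)) + (-13404/32482 + 1036/(-22174))) = 1/(3*(-I/4)*(10 + 16)/10 + (-13404*1/32482 + 1036*(-1/22174))) = 1/((3/10)*(-I/4)*26 + (-6702/16241 - 518/11087)) = 1/(-39*I/20 - 82717912/180063967) = 1/(-82717912/180063967 - 39*I/20) = 12969212884710835600*(-82717912/180063967 + 39*I/20)/52052333180368849969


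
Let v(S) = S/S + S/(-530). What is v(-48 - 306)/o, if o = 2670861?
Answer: 442/707778165 ≈ 6.2449e-7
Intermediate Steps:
v(S) = 1 - S/530 (v(S) = 1 + S*(-1/530) = 1 - S/530)
v(-48 - 306)/o = (1 - (-48 - 306)/530)/2670861 = (1 - 1/530*(-354))*(1/2670861) = (1 + 177/265)*(1/2670861) = (442/265)*(1/2670861) = 442/707778165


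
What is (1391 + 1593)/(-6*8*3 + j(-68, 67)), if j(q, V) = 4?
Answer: -746/35 ≈ -21.314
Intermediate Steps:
(1391 + 1593)/(-6*8*3 + j(-68, 67)) = (1391 + 1593)/(-6*8*3 + 4) = 2984/(-48*3 + 4) = 2984/(-144 + 4) = 2984/(-140) = 2984*(-1/140) = -746/35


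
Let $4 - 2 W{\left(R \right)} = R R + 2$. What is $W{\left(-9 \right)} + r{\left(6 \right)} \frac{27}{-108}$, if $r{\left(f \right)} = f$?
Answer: $-41$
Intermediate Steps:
$W{\left(R \right)} = 1 - \frac{R^{2}}{2}$ ($W{\left(R \right)} = 2 - \frac{R R + 2}{2} = 2 - \frac{R^{2} + 2}{2} = 2 - \frac{2 + R^{2}}{2} = 2 - \left(1 + \frac{R^{2}}{2}\right) = 1 - \frac{R^{2}}{2}$)
$W{\left(-9 \right)} + r{\left(6 \right)} \frac{27}{-108} = \left(1 - \frac{\left(-9\right)^{2}}{2}\right) + 6 \frac{27}{-108} = \left(1 - \frac{81}{2}\right) + 6 \cdot 27 \left(- \frac{1}{108}\right) = \left(1 - \frac{81}{2}\right) + 6 \left(- \frac{1}{4}\right) = - \frac{79}{2} - \frac{3}{2} = -41$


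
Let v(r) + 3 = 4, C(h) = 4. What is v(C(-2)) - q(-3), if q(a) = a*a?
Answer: -8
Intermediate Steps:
q(a) = a**2
v(r) = 1 (v(r) = -3 + 4 = 1)
v(C(-2)) - q(-3) = 1 - 1*(-3)**2 = 1 - 1*9 = 1 - 9 = -8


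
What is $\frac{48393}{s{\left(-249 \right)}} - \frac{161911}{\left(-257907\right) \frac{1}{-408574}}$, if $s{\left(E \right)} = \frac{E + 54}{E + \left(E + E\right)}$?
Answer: $- \frac{91706011547}{1289535} \approx -71116.0$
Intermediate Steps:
$s{\left(E \right)} = \frac{54 + E}{3 E}$ ($s{\left(E \right)} = \frac{54 + E}{E + 2 E} = \frac{54 + E}{3 E}$)
$\frac{48393}{s{\left(-249 \right)}} - \frac{161911}{\left(-257907\right) \frac{1}{-408574}} = \frac{48393}{\frac{1}{3} \frac{1}{-249} \left(54 - 249\right)} - \frac{161911}{\left(-257907\right) \frac{1}{-408574}} = \frac{48393}{\frac{1}{3} \left(- \frac{1}{249}\right) \left(-195\right)} - \frac{161911}{\left(-257907\right) \left(- \frac{1}{408574}\right)} = \frac{48393}{\frac{65}{249}} - \frac{161911}{\frac{257907}{408574}} = 48393 \cdot \frac{249}{65} - \frac{66152624914}{257907} = \frac{12049857}{65} - \frac{66152624914}{257907} = - \frac{91706011547}{1289535}$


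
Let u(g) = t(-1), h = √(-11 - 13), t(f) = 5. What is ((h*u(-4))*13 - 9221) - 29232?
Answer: -38453 + 130*I*√6 ≈ -38453.0 + 318.43*I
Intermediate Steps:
h = 2*I*√6 (h = √(-24) = 2*I*√6 ≈ 4.899*I)
u(g) = 5
((h*u(-4))*13 - 9221) - 29232 = (((2*I*√6)*5)*13 - 9221) - 29232 = ((10*I*√6)*13 - 9221) - 29232 = (130*I*√6 - 9221) - 29232 = (-9221 + 130*I*√6) - 29232 = -38453 + 130*I*√6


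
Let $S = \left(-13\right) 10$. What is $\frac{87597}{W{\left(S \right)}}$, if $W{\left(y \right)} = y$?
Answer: $- \frac{87597}{130} \approx -673.82$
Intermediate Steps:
$S = -130$
$\frac{87597}{W{\left(S \right)}} = \frac{87597}{-130} = 87597 \left(- \frac{1}{130}\right) = - \frac{87597}{130}$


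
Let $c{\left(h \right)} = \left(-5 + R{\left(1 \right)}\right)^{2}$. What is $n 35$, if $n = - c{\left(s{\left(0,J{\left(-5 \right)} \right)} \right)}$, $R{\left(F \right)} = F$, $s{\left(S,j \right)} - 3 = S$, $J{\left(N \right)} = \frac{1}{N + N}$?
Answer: $-560$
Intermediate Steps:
$J{\left(N \right)} = \frac{1}{2 N}$
$s{\left(S,j \right)} = 3 + S$
$c{\left(h \right)} = 16$ ($c{\left(h \right)} = \left(-5 + 1\right)^{2} = \left(-4\right)^{2} = 16$)
$n = -16$ ($n = \left(-1\right) 16 = -16$)
$n 35 = \left(-16\right) 35 = -560$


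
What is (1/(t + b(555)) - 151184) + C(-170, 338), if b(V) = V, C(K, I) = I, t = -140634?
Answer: -21130356835/140079 ≈ -1.5085e+5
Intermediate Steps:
(1/(t + b(555)) - 151184) + C(-170, 338) = (1/(-140634 + 555) - 151184) + 338 = (1/(-140079) - 151184) + 338 = (-1/140079 - 151184) + 338 = -21177703537/140079 + 338 = -21130356835/140079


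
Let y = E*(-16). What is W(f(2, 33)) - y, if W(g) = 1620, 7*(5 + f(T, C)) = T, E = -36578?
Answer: -583628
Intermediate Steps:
f(T, C) = -5 + T/7
y = 585248 (y = -36578*(-16) = 585248)
W(f(2, 33)) - y = 1620 - 1*585248 = 1620 - 585248 = -583628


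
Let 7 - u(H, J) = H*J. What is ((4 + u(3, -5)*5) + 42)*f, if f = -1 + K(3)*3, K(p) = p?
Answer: 1248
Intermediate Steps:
u(H, J) = 7 - H*J
f = 8 (f = -1 + 3*3 = -1 + 9 = 8)
((4 + u(3, -5)*5) + 42)*f = ((4 + (7 - 1*3*(-5))*5) + 42)*8 = ((4 + (7 + 15)*5) + 42)*8 = ((4 + 22*5) + 42)*8 = ((4 + 110) + 42)*8 = (114 + 42)*8 = 156*8 = 1248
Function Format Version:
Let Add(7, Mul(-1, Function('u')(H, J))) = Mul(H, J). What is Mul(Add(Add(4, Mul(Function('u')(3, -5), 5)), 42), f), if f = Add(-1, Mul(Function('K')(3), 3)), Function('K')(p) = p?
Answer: 1248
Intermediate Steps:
Function('u')(H, J) = Add(7, Mul(-1, H, J)) (Function('u')(H, J) = Add(7, Mul(-1, Mul(H, J))) = Add(7, Mul(-1, H, J)))
f = 8 (f = Add(-1, Mul(3, 3)) = Add(-1, 9) = 8)
Mul(Add(Add(4, Mul(Function('u')(3, -5), 5)), 42), f) = Mul(Add(Add(4, Mul(Add(7, Mul(-1, 3, -5)), 5)), 42), 8) = Mul(Add(Add(4, Mul(Add(7, 15), 5)), 42), 8) = Mul(Add(Add(4, Mul(22, 5)), 42), 8) = Mul(Add(Add(4, 110), 42), 8) = Mul(Add(114, 42), 8) = Mul(156, 8) = 1248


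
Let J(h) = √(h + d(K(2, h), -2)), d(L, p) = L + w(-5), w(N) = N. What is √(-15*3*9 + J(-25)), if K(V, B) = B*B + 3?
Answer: √(-405 + √598) ≈ 19.508*I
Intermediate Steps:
K(V, B) = 3 + B² (K(V, B) = B² + 3 = 3 + B²)
d(L, p) = -5 + L (d(L, p) = L - 5 = -5 + L)
J(h) = √(-2 + h + h²) (J(h) = √(h + (-5 + (3 + h²))) = √(h + (-2 + h²)) = √(-2 + h + h²))
√(-15*3*9 + J(-25)) = √(-15*3*9 + √(-2 - 25 + (-25)²)) = √(-45*9 + √(-2 - 25 + 625)) = √(-405 + √598)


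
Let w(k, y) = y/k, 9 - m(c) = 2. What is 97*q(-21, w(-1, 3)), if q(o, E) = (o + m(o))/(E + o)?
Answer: 679/12 ≈ 56.583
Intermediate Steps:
m(c) = 7 (m(c) = 9 - 1*2 = 9 - 2 = 7)
q(o, E) = (7 + o)/(E + o) (q(o, E) = (o + 7)/(E + o) = (7 + o)/(E + o))
97*q(-21, w(-1, 3)) = 97*((7 - 21)/(3/(-1) - 21)) = 97*(-14/(3*(-1) - 21)) = 97*(-14/(-3 - 21)) = 97*(-14/(-24)) = 97*(-1/24*(-14)) = 97*(7/12) = 679/12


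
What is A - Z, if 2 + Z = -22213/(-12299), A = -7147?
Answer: -87898568/12299 ≈ -7146.8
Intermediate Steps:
Z = -2385/12299 (Z = -2 - 22213/(-12299) = -2 - 22213*(-1/12299) = -2 + 22213/12299 = -2385/12299 ≈ -0.19392)
A - Z = -7147 - 1*(-2385/12299) = -7147 + 2385/12299 = -87898568/12299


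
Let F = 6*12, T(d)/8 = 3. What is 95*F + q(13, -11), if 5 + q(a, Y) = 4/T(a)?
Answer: 41011/6 ≈ 6835.2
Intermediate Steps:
T(d) = 24 (T(d) = 8*3 = 24)
F = 72
q(a, Y) = -29/6 (q(a, Y) = -5 + 4/24 = -5 + 4*(1/24) = -5 + 1/6 = -29/6)
95*F + q(13, -11) = 95*72 - 29/6 = 6840 - 29/6 = 41011/6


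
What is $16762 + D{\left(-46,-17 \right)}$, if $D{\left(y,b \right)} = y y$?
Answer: $18878$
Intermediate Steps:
$D{\left(y,b \right)} = y^{2}$
$16762 + D{\left(-46,-17 \right)} = 16762 + \left(-46\right)^{2} = 16762 + 2116 = 18878$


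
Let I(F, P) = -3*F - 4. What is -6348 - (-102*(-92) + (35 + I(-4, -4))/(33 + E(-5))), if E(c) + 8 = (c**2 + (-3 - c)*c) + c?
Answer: -550663/35 ≈ -15733.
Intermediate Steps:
E(c) = -8 + c + c**2 + c*(-3 - c) (E(c) = -8 + ((c**2 + (-3 - c)*c) + c) = -8 + ((c**2 + c*(-3 - c)) + c) = -8 + (c + c**2 + c*(-3 - c)) = -8 + c + c**2 + c*(-3 - c))
I(F, P) = -4 - 3*F
-6348 - (-102*(-92) + (35 + I(-4, -4))/(33 + E(-5))) = -6348 - (-102*(-92) + (35 + (-4 - 3*(-4)))/(33 + (-8 - 2*(-5)))) = -6348 - (9384 + (35 + (-4 + 12))/(33 + (-8 + 10))) = -6348 - (9384 + (35 + 8)/(33 + 2)) = -6348 - (9384 + 43/35) = -6348 - 1*328483/35 = -6348 - 328483/35 = -550663/35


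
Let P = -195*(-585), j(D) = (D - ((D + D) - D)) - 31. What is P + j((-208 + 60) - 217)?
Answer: 114044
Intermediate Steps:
j(D) = -31 (j(D) = (D - (2*D - D)) - 31 = (D - D) - 31 = 0 - 31 = -31)
P = 114075
P + j((-208 + 60) - 217) = 114075 - 31 = 114044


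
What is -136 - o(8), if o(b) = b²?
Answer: -200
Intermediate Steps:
-136 - o(8) = -136 - 1*8² = -136 - 1*64 = -136 - 64 = -200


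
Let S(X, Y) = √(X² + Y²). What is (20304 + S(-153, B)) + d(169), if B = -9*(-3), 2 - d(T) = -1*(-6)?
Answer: 20300 + 9*√298 ≈ 20455.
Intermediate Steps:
d(T) = -4 (d(T) = 2 - (-1)*(-6) = 2 - 1*6 = 2 - 6 = -4)
B = 27
(20304 + S(-153, B)) + d(169) = (20304 + √((-153)² + 27²)) - 4 = (20304 + √(23409 + 729)) - 4 = (20304 + √24138) - 4 = (20304 + 9*√298) - 4 = 20300 + 9*√298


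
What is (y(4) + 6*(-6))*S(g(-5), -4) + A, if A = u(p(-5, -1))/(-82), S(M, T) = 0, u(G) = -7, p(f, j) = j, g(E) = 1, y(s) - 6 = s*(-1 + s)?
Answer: 7/82 ≈ 0.085366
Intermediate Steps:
y(s) = 6 + s*(-1 + s)
A = 7/82 (A = -7/(-82) = -7*(-1/82) = 7/82 ≈ 0.085366)
(y(4) + 6*(-6))*S(g(-5), -4) + A = ((6 + 4**2 - 1*4) + 6*(-6))*0 + 7/82 = ((6 + 16 - 4) - 36)*0 + 7/82 = (18 - 36)*0 + 7/82 = -18*0 + 7/82 = 0 + 7/82 = 7/82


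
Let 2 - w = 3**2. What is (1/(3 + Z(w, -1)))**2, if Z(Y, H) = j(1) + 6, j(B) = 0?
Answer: 1/81 ≈ 0.012346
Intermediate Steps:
w = -7 (w = 2 - 1*3**2 = 2 - 1*9 = 2 - 9 = -7)
Z(Y, H) = 6 (Z(Y, H) = 0 + 6 = 6)
(1/(3 + Z(w, -1)))**2 = (1/(3 + 6))**2 = (1/9)**2 = 1/81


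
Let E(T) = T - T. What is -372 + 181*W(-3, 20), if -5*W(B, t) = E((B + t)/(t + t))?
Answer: -372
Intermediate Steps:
E(T) = 0
W(B, t) = 0 (W(B, t) = -1/5*0 = 0)
-372 + 181*W(-3, 20) = -372 + 181*0 = -372 + 0 = -372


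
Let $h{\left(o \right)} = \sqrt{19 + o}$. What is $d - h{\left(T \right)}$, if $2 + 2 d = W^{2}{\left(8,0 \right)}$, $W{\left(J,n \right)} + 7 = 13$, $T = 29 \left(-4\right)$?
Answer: $17 - i \sqrt{97} \approx 17.0 - 9.8489 i$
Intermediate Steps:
$T = -116$
$W{\left(J,n \right)} = 6$ ($W{\left(J,n \right)} = -7 + 13 = 6$)
$d = 17$ ($d = -1 + \frac{6^{2}}{2} = -1 + \frac{1}{2} \cdot 36 = -1 + 18 = 17$)
$d - h{\left(T \right)} = 17 - \sqrt{19 - 116} = 17 - \sqrt{-97} = 17 - i \sqrt{97}$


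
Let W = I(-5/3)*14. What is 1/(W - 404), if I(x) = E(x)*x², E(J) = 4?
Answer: -9/2236 ≈ -0.0040250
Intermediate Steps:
I(x) = 4*x²
W = 1400/9 (W = (4*(-5/3)²)*14 = (4*(25/9))*14 = (100/9)*14 = 1400/9 ≈ 155.56)
1/(W - 404) = 1/(1400/9 - 404) = 1/(-2236/9) = -9/2236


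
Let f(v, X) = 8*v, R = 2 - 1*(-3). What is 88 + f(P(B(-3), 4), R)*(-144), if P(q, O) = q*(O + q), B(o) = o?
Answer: 3544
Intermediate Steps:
R = 5 (R = 2 + 3 = 5)
88 + f(P(B(-3), 4), R)*(-144) = 88 + (8*(-3*(4 - 3)))*(-144) = 88 + (8*(-3*1))*(-144) = 88 + (8*(-3))*(-144) = 88 - 24*(-144) = 88 + 3456 = 3544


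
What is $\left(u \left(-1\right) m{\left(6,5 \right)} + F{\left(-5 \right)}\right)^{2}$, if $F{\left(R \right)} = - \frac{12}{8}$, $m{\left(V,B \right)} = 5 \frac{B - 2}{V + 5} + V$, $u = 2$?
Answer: $\frac{127449}{484} \approx 263.32$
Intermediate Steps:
$m{\left(V,B \right)} = V + \frac{5 \left(-2 + B\right)}{5 + V}$ ($m{\left(V,B \right)} = 5 \frac{-2 + B}{5 + V} + V = \frac{5 \left(-2 + B\right)}{5 + V} + V = V + \frac{5 \left(-2 + B\right)}{5 + V}$)
$F{\left(R \right)} = - \frac{3}{2}$ ($F{\left(R \right)} = \left(-12\right) \frac{1}{8} = - \frac{3}{2}$)
$\left(u \left(-1\right) m{\left(6,5 \right)} + F{\left(-5 \right)}\right)^{2} = \left(2 \left(-1\right) \frac{-10 + 6^{2} + 5 \cdot 5 + 5 \cdot 6}{5 + 6} - \frac{3}{2}\right)^{2} = \left(- 2 \frac{-10 + 36 + 25 + 30}{11} - \frac{3}{2}\right)^{2} = \left(- 2 \cdot \frac{1}{11} \cdot 81 - \frac{3}{2}\right)^{2} = \left(\left(-2\right) \frac{81}{11} - \frac{3}{2}\right)^{2} = \left(- \frac{162}{11} - \frac{3}{2}\right)^{2} = \left(- \frac{357}{22}\right)^{2} = \frac{127449}{484}$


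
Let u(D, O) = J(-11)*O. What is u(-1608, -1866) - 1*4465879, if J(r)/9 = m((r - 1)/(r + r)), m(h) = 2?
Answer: -4499467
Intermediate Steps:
J(r) = 18 (J(r) = 9*2 = 18)
u(D, O) = 18*O
u(-1608, -1866) - 1*4465879 = 18*(-1866) - 1*4465879 = -33588 - 4465879 = -4499467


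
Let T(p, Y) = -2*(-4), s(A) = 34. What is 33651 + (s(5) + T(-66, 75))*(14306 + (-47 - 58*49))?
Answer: 513165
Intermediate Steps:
T(p, Y) = 8
33651 + (s(5) + T(-66, 75))*(14306 + (-47 - 58*49)) = 33651 + (34 + 8)*(14306 + (-47 - 58*49)) = 33651 + 42*(14306 + (-47 - 2842)) = 33651 + 42*(14306 - 2889) = 33651 + 42*11417 = 33651 + 479514 = 513165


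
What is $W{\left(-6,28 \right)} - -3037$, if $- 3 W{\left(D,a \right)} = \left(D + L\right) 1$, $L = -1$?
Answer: $\frac{9118}{3} \approx 3039.3$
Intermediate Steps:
$W{\left(D,a \right)} = \frac{1}{3} - \frac{D}{3}$ ($W{\left(D,a \right)} = - \frac{\left(D - 1\right) 1}{3} = - \frac{\left(-1 + D\right) 1}{3} = - \frac{-1 + D}{3} = \frac{1}{3} - \frac{D}{3}$)
$W{\left(-6,28 \right)} - -3037 = \left(\frac{1}{3} - -2\right) - -3037 = \left(\frac{1}{3} + 2\right) + 3037 = \frac{7}{3} + 3037 = \frac{9118}{3}$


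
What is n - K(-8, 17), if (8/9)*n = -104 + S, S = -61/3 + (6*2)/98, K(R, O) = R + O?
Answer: -58305/392 ≈ -148.74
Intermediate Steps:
K(R, O) = O + R
S = -2971/147 (S = -61*⅓ + 12*(1/98) = -61/3 + 6/49 = -2971/147 ≈ -20.211)
n = -54777/392 (n = 9*(-104 - 2971/147)/8 = (9/8)*(-18259/147) = -54777/392 ≈ -139.74)
n - K(-8, 17) = -54777/392 - (17 - 8) = -54777/392 - 1*9 = -54777/392 - 9 = -58305/392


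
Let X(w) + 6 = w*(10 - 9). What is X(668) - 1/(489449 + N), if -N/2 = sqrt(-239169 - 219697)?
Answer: 158590148811581/239562159065 - 2*I*sqrt(458866)/239562159065 ≈ 662.0 - 5.6553e-9*I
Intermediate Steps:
N = -2*I*sqrt(458866) (N = -2*sqrt(-239169 - 219697) = -2*I*sqrt(458866) ≈ -1354.8*I)
X(w) = -6 + w (X(w) = -6 + w*(10 - 9) = -6 + w*1 = -6 + w)
X(668) - 1/(489449 + N) = (-6 + 668) - 1/(489449 - 2*I*sqrt(458866)) = 662 - 1/(489449 - 2*I*sqrt(458866))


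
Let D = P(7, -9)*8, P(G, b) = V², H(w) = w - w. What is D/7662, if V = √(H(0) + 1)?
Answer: 4/3831 ≈ 0.0010441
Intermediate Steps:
H(w) = 0
V = 1 (V = √(0 + 1) = √1 = 1)
P(G, b) = 1 (P(G, b) = 1² = 1)
D = 8 (D = 1*8 = 8)
D/7662 = 8/7662 = 8*(1/7662) = 4/3831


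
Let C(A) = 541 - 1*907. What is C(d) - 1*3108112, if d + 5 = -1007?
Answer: -3108478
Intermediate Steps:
d = -1012 (d = -5 - 1007 = -1012)
C(A) = -366 (C(A) = 541 - 907 = -366)
C(d) - 1*3108112 = -366 - 1*3108112 = -366 - 3108112 = -3108478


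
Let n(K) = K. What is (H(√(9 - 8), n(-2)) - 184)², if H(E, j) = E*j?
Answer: 34596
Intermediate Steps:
(H(√(9 - 8), n(-2)) - 184)² = (√(9 - 8)*(-2) - 184)² = (√1*(-2) - 184)² = (1*(-2) - 184)² = (-2 - 184)² = (-186)² = 34596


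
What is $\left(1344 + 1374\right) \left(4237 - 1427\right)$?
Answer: $7637580$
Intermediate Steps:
$\left(1344 + 1374\right) \left(4237 - 1427\right) = 2718 \cdot 2810 = 7637580$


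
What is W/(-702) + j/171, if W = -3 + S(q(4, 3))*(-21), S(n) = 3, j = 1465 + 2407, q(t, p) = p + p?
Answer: 50545/2223 ≈ 22.737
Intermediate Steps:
q(t, p) = 2*p
j = 3872
W = -66 (W = -3 + 3*(-21) = -3 - 63 = -66)
W/(-702) + j/171 = -66/(-702) + 3872/171 = -66*(-1/702) + 3872*(1/171) = 11/117 + 3872/171 = 50545/2223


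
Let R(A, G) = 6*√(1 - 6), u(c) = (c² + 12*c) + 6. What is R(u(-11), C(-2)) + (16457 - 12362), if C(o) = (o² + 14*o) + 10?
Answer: 4095 + 6*I*√5 ≈ 4095.0 + 13.416*I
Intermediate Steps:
C(o) = 10 + o² + 14*o
u(c) = 6 + c² + 12*c
R(A, G) = 6*I*√5 (R(A, G) = 6*√(-5) = 6*(I*√5) = 6*I*√5)
R(u(-11), C(-2)) + (16457 - 12362) = 6*I*√5 + (16457 - 12362) = 6*I*√5 + 4095 = 4095 + 6*I*√5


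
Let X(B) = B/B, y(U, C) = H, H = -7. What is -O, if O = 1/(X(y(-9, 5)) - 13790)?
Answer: 1/13789 ≈ 7.2522e-5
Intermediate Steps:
y(U, C) = -7
X(B) = 1
O = -1/13789 (O = 1/(1 - 13790) = 1/(-13789) = -1/13789 ≈ -7.2522e-5)
-O = -1*(-1/13789) = 1/13789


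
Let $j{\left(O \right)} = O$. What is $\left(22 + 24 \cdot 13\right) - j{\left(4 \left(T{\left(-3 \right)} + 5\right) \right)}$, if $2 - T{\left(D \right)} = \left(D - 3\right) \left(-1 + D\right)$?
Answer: $402$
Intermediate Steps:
$T{\left(D \right)} = 2 - \left(-1 + D\right) \left(-3 + D\right)$ ($T{\left(D \right)} = 2 - \left(D - 3\right) \left(-1 + D\right) = 2 - \left(-3 + D\right) \left(-1 + D\right) = 2 - \left(-1 + D\right) \left(-3 + D\right)$)
$\left(22 + 24 \cdot 13\right) - j{\left(4 \left(T{\left(-3 \right)} + 5\right) \right)} = \left(22 + 24 \cdot 13\right) - 4 \left(\left(-1 - \left(-3\right)^{2} + 4 \left(-3\right)\right) + 5\right) = \left(22 + 312\right) - 4 \left(\left(-1 - 9 - 12\right) + 5\right) = 334 - 4 \left(\left(-1 - 9 - 12\right) + 5\right) = 334 - 4 \left(-22 + 5\right) = 334 - 4 \left(-17\right) = 334 - -68 = 334 + 68 = 402$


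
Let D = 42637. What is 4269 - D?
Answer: -38368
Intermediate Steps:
4269 - D = 4269 - 1*42637 = 4269 - 42637 = -38368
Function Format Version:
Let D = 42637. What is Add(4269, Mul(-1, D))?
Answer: -38368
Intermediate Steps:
Add(4269, Mul(-1, D)) = Add(4269, Mul(-1, 42637)) = Add(4269, -42637) = -38368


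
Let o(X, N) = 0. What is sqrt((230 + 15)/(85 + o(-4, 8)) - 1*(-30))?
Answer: sqrt(9503)/17 ≈ 5.7343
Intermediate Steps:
sqrt((230 + 15)/(85 + o(-4, 8)) - 1*(-30)) = sqrt((230 + 15)/(85 + 0) - 1*(-30)) = sqrt(245/85 + 30) = sqrt(245*(1/85) + 30) = sqrt(49/17 + 30) = sqrt(559/17) = sqrt(9503)/17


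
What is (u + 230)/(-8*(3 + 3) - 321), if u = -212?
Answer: -2/41 ≈ -0.048781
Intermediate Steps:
(u + 230)/(-8*(3 + 3) - 321) = (-212 + 230)/(-8*(3 + 3) - 321) = 18/(-8*6 - 321) = 18/(-48 - 321) = 18/(-369) = 18*(-1/369) = -2/41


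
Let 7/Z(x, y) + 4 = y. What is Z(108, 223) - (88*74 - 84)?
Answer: -1407725/219 ≈ -6428.0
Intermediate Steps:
Z(x, y) = 7/(-4 + y)
Z(108, 223) - (88*74 - 84) = 7/(-4 + 223) - (88*74 - 84) = 7/219 - (6512 - 84) = 7*(1/219) - 1*6428 = 7/219 - 6428 = -1407725/219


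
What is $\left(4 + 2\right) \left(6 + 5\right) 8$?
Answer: $528$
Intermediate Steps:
$\left(4 + 2\right) \left(6 + 5\right) 8 = 6 \cdot 11 \cdot 8 = 66 \cdot 8 = 528$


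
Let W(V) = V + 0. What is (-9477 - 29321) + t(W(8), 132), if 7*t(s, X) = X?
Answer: -271454/7 ≈ -38779.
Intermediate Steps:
W(V) = V
t(s, X) = X/7
(-9477 - 29321) + t(W(8), 132) = (-9477 - 29321) + (⅐)*132 = -38798 + 132/7 = -271454/7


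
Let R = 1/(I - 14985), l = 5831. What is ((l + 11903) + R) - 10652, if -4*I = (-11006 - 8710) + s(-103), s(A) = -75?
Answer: 284335214/40149 ≈ 7082.0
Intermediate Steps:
I = 19791/4 (I = -((-11006 - 8710) - 75)/4 = -(-19716 - 75)/4 = -1/4*(-19791) = 19791/4 ≈ 4947.8)
R = -4/40149 (R = 1/(19791/4 - 14985) = 1/(-40149/4) = -4/40149 ≈ -9.9629e-5)
((l + 11903) + R) - 10652 = ((5831 + 11903) - 4/40149) - 10652 = (17734 - 4/40149) - 10652 = 712002362/40149 - 10652 = 284335214/40149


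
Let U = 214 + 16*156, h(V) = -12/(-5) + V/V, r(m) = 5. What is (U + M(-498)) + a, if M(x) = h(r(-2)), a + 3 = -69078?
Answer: -331838/5 ≈ -66368.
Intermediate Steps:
a = -69081 (a = -3 - 69078 = -69081)
h(V) = 17/5 (h(V) = -12*(-1/5) + 1 = 12/5 + 1 = 17/5)
U = 2710 (U = 214 + 2496 = 2710)
M(x) = 17/5
(U + M(-498)) + a = (2710 + 17/5) - 69081 = 13567/5 - 69081 = -331838/5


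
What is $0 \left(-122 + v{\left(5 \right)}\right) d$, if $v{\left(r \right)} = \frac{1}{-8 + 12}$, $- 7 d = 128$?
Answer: $0$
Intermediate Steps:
$d = - \frac{128}{7}$ ($d = \left(- \frac{1}{7}\right) 128 = - \frac{128}{7} \approx -18.286$)
$v{\left(r \right)} = \frac{1}{4}$
$0 \left(-122 + v{\left(5 \right)}\right) d = 0 \left(-122 + \frac{1}{4}\right) \left(- \frac{128}{7}\right) = 0 \left(\left(- \frac{487}{4}\right) \left(- \frac{128}{7}\right)\right) = 0 \cdot \frac{15584}{7} = 0$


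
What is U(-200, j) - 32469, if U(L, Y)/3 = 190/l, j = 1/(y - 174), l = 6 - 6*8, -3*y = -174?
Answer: -227378/7 ≈ -32483.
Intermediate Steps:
y = 58 (y = -1/3*(-174) = 58)
l = -42 (l = 6 - 48 = -42)
j = -1/116 (j = 1/(58 - 174) = 1/(-116) = -1/116 ≈ -0.0086207)
U(L, Y) = -95/7 (U(L, Y) = 3*(190/(-42)) = 3*(190*(-1/42)) = 3*(-95/21) = -95/7)
U(-200, j) - 32469 = -95/7 - 32469 = -227378/7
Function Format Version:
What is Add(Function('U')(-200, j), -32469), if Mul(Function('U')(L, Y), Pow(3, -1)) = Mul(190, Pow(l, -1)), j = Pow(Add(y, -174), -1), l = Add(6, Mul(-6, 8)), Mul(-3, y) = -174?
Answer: Rational(-227378, 7) ≈ -32483.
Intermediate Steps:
y = 58 (y = Mul(Rational(-1, 3), -174) = 58)
l = -42 (l = Add(6, -48) = -42)
j = Rational(-1, 116) (j = Pow(Add(58, -174), -1) = Pow(-116, -1) = Rational(-1, 116) ≈ -0.0086207)
Function('U')(L, Y) = Rational(-95, 7) (Function('U')(L, Y) = Mul(3, Mul(190, Pow(-42, -1))) = Mul(3, Mul(190, Rational(-1, 42))) = Mul(3, Rational(-95, 21)) = Rational(-95, 7))
Add(Function('U')(-200, j), -32469) = Add(Rational(-95, 7), -32469) = Rational(-227378, 7)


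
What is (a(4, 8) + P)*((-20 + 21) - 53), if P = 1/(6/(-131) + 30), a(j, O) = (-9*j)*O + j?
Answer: 14485705/981 ≈ 14766.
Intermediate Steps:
a(j, O) = j - 9*O*j (a(j, O) = -9*O*j + j = j - 9*O*j)
P = 131/3924 (P = 1/(6*(-1/131) + 30) = 1/(-6/131 + 30) = 1/(3924/131) = 131/3924 ≈ 0.033384)
(a(4, 8) + P)*((-20 + 21) - 53) = (4*(1 - 9*8) + 131/3924)*((-20 + 21) - 53) = (4*(1 - 72) + 131/3924)*(1 - 53) = (4*(-71) + 131/3924)*(-52) = (-284 + 131/3924)*(-52) = -1114285/3924*(-52) = 14485705/981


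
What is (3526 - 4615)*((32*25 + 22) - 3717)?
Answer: 3152655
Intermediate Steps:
(3526 - 4615)*((32*25 + 22) - 3717) = -1089*((800 + 22) - 3717) = -1089*(822 - 3717) = -1089*(-2895) = 3152655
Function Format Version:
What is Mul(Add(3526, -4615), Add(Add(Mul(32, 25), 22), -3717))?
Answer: 3152655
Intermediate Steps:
Mul(Add(3526, -4615), Add(Add(Mul(32, 25), 22), -3717)) = Mul(-1089, Add(Add(800, 22), -3717)) = Mul(-1089, Add(822, -3717)) = Mul(-1089, -2895) = 3152655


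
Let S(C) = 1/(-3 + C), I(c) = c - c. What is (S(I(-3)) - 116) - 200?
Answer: -949/3 ≈ -316.33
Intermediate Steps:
I(c) = 0
(S(I(-3)) - 116) - 200 = (1/(-3 + 0) - 116) - 200 = (1/(-3) - 116) - 200 = (-1/3 - 116) - 200 = -349/3 - 200 = -949/3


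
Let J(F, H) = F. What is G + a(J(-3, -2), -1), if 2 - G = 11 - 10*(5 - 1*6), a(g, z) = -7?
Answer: -26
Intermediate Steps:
G = -19 (G = 2 - (11 - 10*(5 - 1*6)) = 2 - (11 - 10*(5 - 6)) = 2 - (11 - 10*(-1)) = 2 - (11 + 10) = 2 - 1*21 = 2 - 21 = -19)
G + a(J(-3, -2), -1) = -19 - 7 = -26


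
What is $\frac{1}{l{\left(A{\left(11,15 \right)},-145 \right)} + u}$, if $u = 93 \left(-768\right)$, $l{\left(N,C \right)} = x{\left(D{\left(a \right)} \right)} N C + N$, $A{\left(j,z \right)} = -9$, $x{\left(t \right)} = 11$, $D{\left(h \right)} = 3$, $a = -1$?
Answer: $- \frac{1}{57078} \approx -1.752 \cdot 10^{-5}$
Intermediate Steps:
$l{\left(N,C \right)} = N + 11 C N$ ($l{\left(N,C \right)} = 11 N C + N = 11 C N + N = N + 11 C N$)
$u = -71424$
$\frac{1}{l{\left(A{\left(11,15 \right)},-145 \right)} + u} = \frac{1}{- 9 \left(1 + 11 \left(-145\right)\right) - 71424} = \frac{1}{- 9 \left(1 - 1595\right) - 71424} = \frac{1}{\left(-9\right) \left(-1594\right) - 71424} = \frac{1}{14346 - 71424} = \frac{1}{-57078} = - \frac{1}{57078}$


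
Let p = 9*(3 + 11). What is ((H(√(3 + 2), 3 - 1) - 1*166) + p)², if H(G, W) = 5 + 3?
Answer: 1024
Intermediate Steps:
H(G, W) = 8
p = 126 (p = 9*14 = 126)
((H(√(3 + 2), 3 - 1) - 1*166) + p)² = ((8 - 1*166) + 126)² = ((8 - 166) + 126)² = (-158 + 126)² = (-32)² = 1024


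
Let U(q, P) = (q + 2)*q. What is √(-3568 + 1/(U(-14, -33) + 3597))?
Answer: I*√50577199035/3765 ≈ 59.733*I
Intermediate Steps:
U(q, P) = q*(2 + q) (U(q, P) = (2 + q)*q = q*(2 + q))
√(-3568 + 1/(U(-14, -33) + 3597)) = √(-3568 + 1/(-14*(2 - 14) + 3597)) = √(-3568 + 1/(-14*(-12) + 3597)) = √(-3568 + 1/(168 + 3597)) = √(-3568 + 1/3765) = √(-13433519/3765) = I*√50577199035/3765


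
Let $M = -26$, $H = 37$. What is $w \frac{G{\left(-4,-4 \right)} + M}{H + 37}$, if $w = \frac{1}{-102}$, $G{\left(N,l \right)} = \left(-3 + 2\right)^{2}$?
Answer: $\frac{25}{7548} \approx 0.0033121$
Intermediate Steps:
$G{\left(N,l \right)} = 1$ ($G{\left(N,l \right)} = \left(-1\right)^{2} = 1$)
$w = - \frac{1}{102} \approx -0.0098039$
$w \frac{G{\left(-4,-4 \right)} + M}{H + 37} = - \frac{\left(1 - 26\right) \frac{1}{37 + 37}}{102} = - \frac{\left(-25\right) \frac{1}{74}}{102} = \left(- \frac{1}{102}\right) \left(- \frac{25}{74}\right) = \frac{25}{7548}$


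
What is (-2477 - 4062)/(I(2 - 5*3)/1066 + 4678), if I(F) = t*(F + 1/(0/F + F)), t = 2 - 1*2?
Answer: -6539/4678 ≈ -1.3978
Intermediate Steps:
t = 0 (t = 2 - 2 = 0)
I(F) = 0 (I(F) = 0*(F + 1/(0/F + F)) = 0*(F + 1/(0 + F)) = 0*(F + 1/F) = 0)
(-2477 - 4062)/(I(2 - 5*3)/1066 + 4678) = (-2477 - 4062)/(0/1066 + 4678) = -6539/(0*(1/1066) + 4678) = -6539/(0 + 4678) = -6539/4678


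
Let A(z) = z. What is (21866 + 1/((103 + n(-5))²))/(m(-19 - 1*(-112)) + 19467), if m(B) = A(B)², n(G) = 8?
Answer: 269410987/346417236 ≈ 0.77771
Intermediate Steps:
m(B) = B²
(21866 + 1/((103 + n(-5))²))/(m(-19 - 1*(-112)) + 19467) = (21866 + 1/((103 + 8)²))/((-19 - 1*(-112))² + 19467) = (21866 + 1/(111²))/((-19 + 112)² + 19467) = (21866 + 1/12321)/(93² + 19467) = (21866 + 1/12321)/(8649 + 19467) = (269410987/12321)/28116 = (269410987/12321)*(1/28116) = 269410987/346417236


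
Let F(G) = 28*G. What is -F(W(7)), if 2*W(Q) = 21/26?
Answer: -147/13 ≈ -11.308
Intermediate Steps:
W(Q) = 21/52 (W(Q) = (21/26)/2 = (21*(1/26))/2 = (1/2)*(21/26) = 21/52)
-F(W(7)) = -28*21/52 = -1*147/13 = -147/13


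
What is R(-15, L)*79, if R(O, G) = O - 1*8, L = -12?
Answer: -1817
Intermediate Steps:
R(O, G) = -8 + O (R(O, G) = O - 8 = -8 + O)
R(-15, L)*79 = (-8 - 15)*79 = -23*79 = -1817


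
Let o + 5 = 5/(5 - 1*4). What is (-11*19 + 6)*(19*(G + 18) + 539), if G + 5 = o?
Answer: -159558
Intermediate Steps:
o = 0 (o = -5 + 5/(5 - 1*4) = -5 + 5/(5 - 4) = -5 + 5/1 = -5 + 5*1 = -5 + 5 = 0)
G = -5 (G = -5 + 0 = -5)
(-11*19 + 6)*(19*(G + 18) + 539) = (-11*19 + 6)*(19*(-5 + 18) + 539) = (-209 + 6)*(19*13 + 539) = -203*(247 + 539) = -203*786 = -159558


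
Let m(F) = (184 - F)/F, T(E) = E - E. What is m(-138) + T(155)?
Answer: -7/3 ≈ -2.3333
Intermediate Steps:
T(E) = 0
m(F) = (184 - F)/F
m(-138) + T(155) = (184 - 1*(-138))/(-138) + 0 = -(184 + 138)/138 + 0 = -1/138*322 + 0 = -7/3 + 0 = -7/3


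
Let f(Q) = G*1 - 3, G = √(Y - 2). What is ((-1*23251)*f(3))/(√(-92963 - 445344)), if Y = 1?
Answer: 23251*I*√538307*(-3 + I)/538307 ≈ -31.69 - 95.071*I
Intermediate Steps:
G = I (G = √(1 - 2) = √(-1) = I ≈ 1.0*I)
f(Q) = -3 + I (f(Q) = I*1 - 3 = I - 3 = -3 + I)
((-1*23251)*f(3))/(√(-92963 - 445344)) = ((-1*23251)*(-3 + I))/(√(-92963 - 445344)) = (-23251*(-3 + I))/(√(-538307)) = (69753 - 23251*I)/((I*√538307)) = (69753 - 23251*I)*(-I*√538307/538307) = -I*√538307*(69753 - 23251*I)/538307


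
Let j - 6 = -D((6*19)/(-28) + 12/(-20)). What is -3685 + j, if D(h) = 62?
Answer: -3741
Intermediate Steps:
j = -56 (j = 6 - 1*62 = 6 - 62 = -56)
-3685 + j = -3685 - 56 = -3741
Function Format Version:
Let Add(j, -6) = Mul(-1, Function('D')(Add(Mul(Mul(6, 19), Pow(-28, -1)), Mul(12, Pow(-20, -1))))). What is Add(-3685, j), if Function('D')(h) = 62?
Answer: -3741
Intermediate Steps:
j = -56 (j = Add(6, Mul(-1, 62)) = Add(6, -62) = -56)
Add(-3685, j) = Add(-3685, -56) = -3741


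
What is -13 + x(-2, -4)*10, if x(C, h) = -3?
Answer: -43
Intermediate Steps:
-13 + x(-2, -4)*10 = -13 - 3*10 = -13 - 30 = -43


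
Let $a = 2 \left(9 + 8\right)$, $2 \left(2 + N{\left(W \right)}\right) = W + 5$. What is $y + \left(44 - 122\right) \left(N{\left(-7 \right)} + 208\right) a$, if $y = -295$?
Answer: $-543955$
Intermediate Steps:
$N{\left(W \right)} = \frac{1}{2} + \frac{W}{2}$ ($N{\left(W \right)} = -2 + \frac{W + 5}{2} = -2 + \frac{5 + W}{2} = -2 + \left(\frac{5}{2} + \frac{W}{2}\right) = \frac{1}{2} + \frac{W}{2}$)
$a = 34$ ($a = 2 \cdot 17 = 34$)
$y + \left(44 - 122\right) \left(N{\left(-7 \right)} + 208\right) a = -295 + \left(44 - 122\right) \left(\left(\frac{1}{2} + \frac{1}{2} \left(-7\right)\right) + 208\right) 34 = -295 + - 78 \left(\left(\frac{1}{2} - \frac{7}{2}\right) + 208\right) 34 = -295 + - 78 \left(-3 + 208\right) 34 = -295 + \left(-78\right) 205 \cdot 34 = -295 - 543660 = -543955$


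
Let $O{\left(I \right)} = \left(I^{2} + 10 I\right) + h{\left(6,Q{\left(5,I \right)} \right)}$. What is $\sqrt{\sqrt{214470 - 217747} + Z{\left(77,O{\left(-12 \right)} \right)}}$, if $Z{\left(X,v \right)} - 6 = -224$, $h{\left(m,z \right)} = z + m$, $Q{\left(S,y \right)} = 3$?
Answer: $\sqrt{-218 + i \sqrt{3277}} \approx 1.9223 + 14.889 i$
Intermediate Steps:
$h{\left(m,z \right)} = m + z$
$O{\left(I \right)} = 9 + I^{2} + 10 I$ ($O{\left(I \right)} = \left(I^{2} + 10 I\right) + \left(6 + 3\right) = \left(I^{2} + 10 I\right) + 9 = 9 + I^{2} + 10 I$)
$Z{\left(X,v \right)} = -218$ ($Z{\left(X,v \right)} = 6 - 224 = -218$)
$\sqrt{\sqrt{214470 - 217747} + Z{\left(77,O{\left(-12 \right)} \right)}} = \sqrt{\sqrt{214470 - 217747} - 218} = \sqrt{\sqrt{-3277} - 218} = \sqrt{i \sqrt{3277} - 218} = \sqrt{-218 + i \sqrt{3277}}$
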